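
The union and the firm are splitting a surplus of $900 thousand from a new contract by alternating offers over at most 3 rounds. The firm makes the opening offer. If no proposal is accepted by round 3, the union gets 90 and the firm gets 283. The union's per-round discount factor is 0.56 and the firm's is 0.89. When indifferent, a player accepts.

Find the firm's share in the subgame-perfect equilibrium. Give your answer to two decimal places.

Round 3 (the firm proposes): the union gets 90 if talks fail, so the firm offers 90 and keeps 810.
Round 2 (the union proposes): the firm can get 810 next round, worth 0.89 × 810 = 720.9 now, so the union offers 720.9, keeping 179.1.
Round 1 (the firm proposes): the union can get 179.1 next round, worth 0.56 × 179.1 = 100.296 now, so the firm offers 100.296, keeping 799.704.

799.70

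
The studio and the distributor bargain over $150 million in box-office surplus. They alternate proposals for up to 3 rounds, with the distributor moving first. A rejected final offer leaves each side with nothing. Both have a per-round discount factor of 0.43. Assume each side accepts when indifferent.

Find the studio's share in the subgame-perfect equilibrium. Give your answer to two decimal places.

36.77

Round 3 (the distributor proposes): rejection yields 0 for the studio; the distributor offers 0 and keeps 150.
Round 2 (the studio proposes): the distributor can get 150 next round, worth 0.43 × 150 = 64.5 now, so the studio offers 64.5, keeping 85.5.
Round 1 (the distributor proposes): the studio can get 85.5 next round, worth 0.43 × 85.5 = 36.765 now; the distributor offers that and keeps 113.235.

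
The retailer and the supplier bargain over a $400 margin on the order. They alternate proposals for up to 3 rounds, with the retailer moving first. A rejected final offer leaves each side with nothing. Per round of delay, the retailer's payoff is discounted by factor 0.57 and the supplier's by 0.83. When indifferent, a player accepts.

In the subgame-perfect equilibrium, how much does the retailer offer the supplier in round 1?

Round 3 (the retailer proposes): the supplier will accept anything ≥ 0, so the retailer offers 0 and keeps 400.
Round 2 (the supplier proposes): the retailer can get 400 next round, worth 0.57 × 400 = 228 now; the supplier offers that and keeps 172.
Round 1 (the retailer proposes): the supplier can get 172 next round, worth 0.83 × 172 = 142.76 now, so the retailer offers 142.76, keeping 257.24.

142.76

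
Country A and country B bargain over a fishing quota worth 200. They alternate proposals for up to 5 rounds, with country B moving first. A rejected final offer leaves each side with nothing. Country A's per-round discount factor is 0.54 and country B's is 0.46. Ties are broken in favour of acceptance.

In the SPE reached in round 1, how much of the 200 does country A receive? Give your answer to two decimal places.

72.81

Round 5 (country B proposes): rejection yields 0 for country A; country B offers 0 and keeps 200.
Round 4 (country A proposes): country B can get 200 next round, worth 0.46 × 200 = 92 now, so country A offers 92, keeping 108.
Round 3 (country B proposes): country A can get 108 next round, worth 0.54 × 108 = 58.32 now. Country B offers 58.32 and keeps 200 − 58.32 = 141.68.
Round 2 (country A proposes): country B can get 141.68 next round, worth 0.46 × 141.68 = 65.1728 now; country A offers that and keeps 134.8272.
Round 1 (country B proposes): country A can get 134.8272 next round, worth 0.54 × 134.8272 = 72.806688 now. Country B offers 72.806688 and keeps 200 − 72.806688 = 127.193312.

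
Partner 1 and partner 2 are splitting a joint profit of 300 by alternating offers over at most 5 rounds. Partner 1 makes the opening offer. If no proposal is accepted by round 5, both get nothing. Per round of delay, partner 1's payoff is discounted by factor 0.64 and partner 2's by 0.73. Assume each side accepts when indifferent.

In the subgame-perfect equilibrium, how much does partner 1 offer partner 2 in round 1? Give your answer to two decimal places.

Round 5 (partner 1 proposes): rejection yields 0 for partner 2; partner 1 offers 0 and keeps 300.
Round 4 (partner 2 proposes): partner 1 can get 300 next round, worth 0.64 × 300 = 192 now. Partner 2 offers 192 and keeps 300 − 192 = 108.
Round 3 (partner 1 proposes): partner 2 can get 108 next round, worth 0.73 × 108 = 78.84 now. Partner 1 offers 78.84 and keeps 300 − 78.84 = 221.16.
Round 2 (partner 2 proposes): partner 1 can get 221.16 next round, worth 0.64 × 221.16 = 141.5424 now, so partner 2 offers 141.5424, keeping 158.4576.
Round 1 (partner 1 proposes): partner 2 can get 158.4576 next round, worth 0.73 × 158.4576 = 115.674048 now; partner 1 offers that and keeps 184.325952.

115.67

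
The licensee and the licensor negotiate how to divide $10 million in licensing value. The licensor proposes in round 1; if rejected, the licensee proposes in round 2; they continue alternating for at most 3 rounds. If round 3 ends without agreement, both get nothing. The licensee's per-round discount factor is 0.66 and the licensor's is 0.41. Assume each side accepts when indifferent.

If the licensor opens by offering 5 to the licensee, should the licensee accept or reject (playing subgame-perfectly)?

Accept

Round 3 (the licensor proposes): rejection yields 0 for the licensee; the licensor offers 0 and keeps 10.
Round 2 (the licensee proposes): the licensor can get 10 next round, worth 0.41 × 10 = 4.1 now; the licensee offers that and keeps 5.9.
So by rejecting in round 1, the licensee gets 5.9 next round, worth 0.66 × 5.9 = 3.894 now.
Offer 5 ≥ 3.894, so the licensee accepts.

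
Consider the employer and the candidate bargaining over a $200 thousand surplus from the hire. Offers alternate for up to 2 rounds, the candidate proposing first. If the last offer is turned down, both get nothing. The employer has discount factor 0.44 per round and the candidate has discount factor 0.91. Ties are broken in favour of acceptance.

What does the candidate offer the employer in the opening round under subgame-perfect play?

88

By backward induction:
Round 2 (the employer proposes): rejection yields 0 for the candidate; the employer offers 0 and keeps 200.
Round 1 (the candidate proposes): the employer can get 200 next round, worth 0.44 × 200 = 88 now, so the candidate offers 88, keeping 112.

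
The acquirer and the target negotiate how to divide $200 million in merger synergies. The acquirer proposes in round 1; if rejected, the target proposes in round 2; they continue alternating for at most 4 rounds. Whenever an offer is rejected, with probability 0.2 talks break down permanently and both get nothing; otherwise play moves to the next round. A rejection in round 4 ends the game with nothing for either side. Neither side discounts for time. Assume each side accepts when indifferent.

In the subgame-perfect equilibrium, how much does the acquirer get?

Round 4 (the target proposes): rejection yields 0 for the acquirer; the target offers 0 and keeps 200.
Round 3 (the acquirer proposes): rejecting gives the target an expected 0.8 × 200 = 160, so the acquirer offers 160, keeping 40.
Round 2 (the target proposes): rejecting gives the acquirer an expected 0.8 × 40 = 32. The target offers 32 and keeps 200 − 32 = 168.
Round 1 (the acquirer proposes): rejecting gives the target an expected 0.8 × 168 = 134.4; the acquirer offers that and keeps 65.6.

65.6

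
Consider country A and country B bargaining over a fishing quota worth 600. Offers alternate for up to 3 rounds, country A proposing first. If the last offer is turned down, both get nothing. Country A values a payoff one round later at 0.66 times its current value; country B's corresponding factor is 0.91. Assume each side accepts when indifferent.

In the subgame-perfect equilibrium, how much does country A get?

414.36

Round 3 (country A proposes): rejection yields 0 for country B; country A offers 0 and keeps 600.
Round 2 (country B proposes): country A can get 600 next round, worth 0.66 × 600 = 396 now. Country B offers 396 and keeps 600 − 396 = 204.
Round 1 (country A proposes): country B can get 204 next round, worth 0.91 × 204 = 185.64 now; country A offers that and keeps 414.36.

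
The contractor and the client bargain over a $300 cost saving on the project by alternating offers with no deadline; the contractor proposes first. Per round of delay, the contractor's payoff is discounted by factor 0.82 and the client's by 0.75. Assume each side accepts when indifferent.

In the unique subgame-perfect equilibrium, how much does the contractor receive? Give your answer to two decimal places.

Let x be the contractor's share when the contractor proposes and y be the client's share when the client proposes.
The client accepts iff offered ≥ 0.75·y, so x = 300 − 0.75y. Symmetrically y = 300 − 0.82x.
Substituting: x = 300 − 0.75(300 − 0.82x), giving x(1 − 0.82·0.75) = 300(1 − 0.75).
So x = 300 × 0.25 / 0.385 ≈ 194.8052, and the client receives 300 − x ≈ 105.1948.

194.81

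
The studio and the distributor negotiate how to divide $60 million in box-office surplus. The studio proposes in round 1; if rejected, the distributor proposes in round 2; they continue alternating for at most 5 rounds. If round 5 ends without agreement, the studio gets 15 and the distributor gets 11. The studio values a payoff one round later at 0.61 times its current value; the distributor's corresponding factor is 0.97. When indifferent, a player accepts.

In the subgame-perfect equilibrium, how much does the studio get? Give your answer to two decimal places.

20.02

Work backward from the last round.
Round 5 (the studio proposes): the distributor gets 11 if talks fail, so the studio offers 11 and keeps 49.
Round 4 (the distributor proposes): the studio can get 49 next round, worth 0.61 × 49 = 29.89 now; the distributor offers that and keeps 30.11.
Round 3 (the studio proposes): the distributor can get 30.11 next round, worth 0.97 × 30.11 = 29.2067 now; the studio offers that and keeps 30.7933.
Round 2 (the distributor proposes): the studio can get 30.7933 next round, worth 0.61 × 30.7933 = 18.783913 now; the distributor offers that and keeps 41.216087.
Round 1 (the studio proposes): the distributor can get 41.216087 next round, worth 0.97 × 41.216087 = 39.97960439 now; the studio offers that and keeps 20.02039561.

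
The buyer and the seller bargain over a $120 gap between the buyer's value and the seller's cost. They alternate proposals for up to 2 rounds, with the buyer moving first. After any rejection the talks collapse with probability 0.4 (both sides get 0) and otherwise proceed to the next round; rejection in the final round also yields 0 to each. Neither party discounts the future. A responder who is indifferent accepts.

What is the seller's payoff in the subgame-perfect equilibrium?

By backward induction:
Round 2 (the seller proposes): the buyer will accept anything ≥ 0, so the seller offers 0 and keeps 120.
Round 1 (the buyer proposes): rejecting gives the seller an expected 0.6 × 120 = 72; the buyer offers that and keeps 48.

72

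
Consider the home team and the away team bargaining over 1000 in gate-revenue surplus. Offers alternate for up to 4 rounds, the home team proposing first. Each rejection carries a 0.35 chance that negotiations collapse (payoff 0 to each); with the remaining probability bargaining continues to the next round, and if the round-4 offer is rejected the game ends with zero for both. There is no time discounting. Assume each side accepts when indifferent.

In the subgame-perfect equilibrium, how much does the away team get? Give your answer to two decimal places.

Round 4 (the away team proposes): rejection yields 0 for the home team; the away team offers 0 and keeps 1000.
Round 3 (the home team proposes): rejecting gives the away team an expected 0.65 × 1000 = 650; the home team offers that and keeps 350.
Round 2 (the away team proposes): rejecting gives the home team an expected 0.65 × 350 = 227.5. The away team offers 227.5 and keeps 1000 − 227.5 = 772.5.
Round 1 (the home team proposes): rejecting gives the away team an expected 0.65 × 772.5 = 502.125, so the home team offers 502.125, keeping 497.875.

502.13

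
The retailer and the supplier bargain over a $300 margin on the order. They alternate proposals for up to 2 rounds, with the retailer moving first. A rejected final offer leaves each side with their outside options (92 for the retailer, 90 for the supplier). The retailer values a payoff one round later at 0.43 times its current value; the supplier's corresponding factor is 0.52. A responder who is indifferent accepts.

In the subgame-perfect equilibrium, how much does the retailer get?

Work backward from the last round.
Round 2 (the supplier proposes): the retailer gets 92 if talks fail, so the supplier offers 92 and keeps 208.
Round 1 (the retailer proposes): the supplier can get 208 next round, worth 0.52 × 208 = 108.16 now; the retailer offers that and keeps 191.84.

191.84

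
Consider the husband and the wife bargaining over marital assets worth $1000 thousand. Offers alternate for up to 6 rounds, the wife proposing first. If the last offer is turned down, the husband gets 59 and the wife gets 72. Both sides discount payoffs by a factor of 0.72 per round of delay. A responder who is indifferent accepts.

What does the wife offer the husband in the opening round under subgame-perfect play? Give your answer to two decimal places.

Round 6 (the husband proposes): the wife gets 72 if talks fail, so the husband offers 72 and keeps 928.
Round 5 (the wife proposes): the husband can get 928 next round, worth 0.72 × 928 = 668.16 now, so the wife offers 668.16, keeping 331.84.
Round 4 (the husband proposes): the wife can get 331.84 next round, worth 0.72 × 331.84 = 238.9248 now, so the husband offers 238.9248, keeping 761.0752.
Round 3 (the wife proposes): the husband can get 761.0752 next round, worth 0.72 × 761.0752 = 547.974144 now, so the wife offers 547.974144, keeping 452.025856.
Round 2 (the husband proposes): the wife can get 452.025856 next round, worth 0.72 × 452.025856 = 325.45861632 now. The husband offers 325.45861632 and keeps 1000 − 325.45861632 = 674.54138368.
Round 1 (the wife proposes): the husband can get 674.54138368 next round, worth 0.72 × 674.54138368 = 485.6697962496 now; the wife offers that and keeps 514.3302037504.

485.67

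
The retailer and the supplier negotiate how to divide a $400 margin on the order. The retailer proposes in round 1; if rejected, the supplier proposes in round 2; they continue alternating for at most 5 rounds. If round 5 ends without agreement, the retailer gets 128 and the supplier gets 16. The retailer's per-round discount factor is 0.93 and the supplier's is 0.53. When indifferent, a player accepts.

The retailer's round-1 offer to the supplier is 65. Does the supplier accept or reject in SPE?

Round 5 (the retailer proposes): the supplier gets 16 if talks fail, so the retailer offers 16 and keeps 384.
Round 4 (the supplier proposes): the retailer can get 384 next round, worth 0.93 × 384 = 357.12 now, so the supplier offers 357.12, keeping 42.88.
Round 3 (the retailer proposes): the supplier can get 42.88 next round, worth 0.53 × 42.88 = 22.7264 now; the retailer offers that and keeps 377.2736.
Round 2 (the supplier proposes): the retailer can get 377.2736 next round, worth 0.93 × 377.2736 = 350.864448 now. The supplier offers 350.864448 and keeps 400 − 350.864448 = 49.135552.
So by rejecting in round 1, the supplier gets 49.135552 next round, worth 0.53 × 49.135552 = 26.04184256 now.
Offer 65 ≥ 26.04184256, so the supplier accepts.

Accept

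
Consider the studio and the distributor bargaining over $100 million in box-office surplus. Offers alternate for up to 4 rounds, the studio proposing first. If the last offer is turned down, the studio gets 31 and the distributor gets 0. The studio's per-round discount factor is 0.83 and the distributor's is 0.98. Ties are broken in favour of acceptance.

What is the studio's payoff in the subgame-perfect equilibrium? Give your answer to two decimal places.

28.34

Round 4 (the distributor proposes): the studio gets 31 if talks fail, so the distributor offers 31 and keeps 69.
Round 3 (the studio proposes): the distributor can get 69 next round, worth 0.98 × 69 = 67.62 now; the studio offers that and keeps 32.38.
Round 2 (the distributor proposes): the studio can get 32.38 next round, worth 0.83 × 32.38 = 26.8754 now; the distributor offers that and keeps 73.1246.
Round 1 (the studio proposes): the distributor can get 73.1246 next round, worth 0.98 × 73.1246 = 71.662108 now, so the studio offers 71.662108, keeping 28.337892.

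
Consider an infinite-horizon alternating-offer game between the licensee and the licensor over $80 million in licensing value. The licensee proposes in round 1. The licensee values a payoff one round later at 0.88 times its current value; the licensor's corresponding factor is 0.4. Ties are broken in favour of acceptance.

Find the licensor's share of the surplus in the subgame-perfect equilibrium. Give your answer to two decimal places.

Let x be the licensee's share when the licensee proposes and y be the licensor's share when the licensor proposes.
The licensor accepts iff offered ≥ 0.4·y, so x = 80 − 0.4y. Symmetrically y = 80 − 0.88x.
Substituting: x = 80 − 0.4(80 − 0.88x), giving x(1 − 0.88·0.4) = 80(1 − 0.4).
So x = 80 × 0.6 / 0.648 ≈ 74.0741, and the licensor receives 80 − x ≈ 5.9259.

5.93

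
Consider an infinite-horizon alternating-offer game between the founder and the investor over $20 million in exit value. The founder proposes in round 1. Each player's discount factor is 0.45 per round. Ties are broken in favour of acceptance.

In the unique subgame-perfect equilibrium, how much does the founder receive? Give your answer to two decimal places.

13.79

Let x be the founder's share when the founder proposes and y be the investor's share when the investor proposes.
The investor accepts iff offered ≥ 0.45·y, so x = 20 − 0.45y. Symmetrically y = 20 − 0.45x.
Substituting: x = 20 − 0.45(20 − 0.45x), giving x(1 − 0.45·0.45) = 20(1 − 0.45).
So x = 20 × 0.55 / 0.7975 ≈ 13.7931, and the investor receives 20 − x ≈ 6.2069.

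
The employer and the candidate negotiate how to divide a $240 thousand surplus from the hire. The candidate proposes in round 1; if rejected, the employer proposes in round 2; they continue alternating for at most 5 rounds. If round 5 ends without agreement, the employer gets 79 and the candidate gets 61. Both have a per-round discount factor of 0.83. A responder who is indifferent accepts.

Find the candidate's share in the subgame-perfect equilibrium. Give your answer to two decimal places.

145.32

Work backward from the last round.
Round 5 (the candidate proposes): the employer gets 79 if talks fail, so the candidate offers 79 and keeps 161.
Round 4 (the employer proposes): the candidate can get 161 next round, worth 0.83 × 161 = 133.63 now; the employer offers that and keeps 106.37.
Round 3 (the candidate proposes): the employer can get 106.37 next round, worth 0.83 × 106.37 = 88.2871 now. The candidate offers 88.2871 and keeps 240 − 88.2871 = 151.7129.
Round 2 (the employer proposes): the candidate can get 151.7129 next round, worth 0.83 × 151.7129 = 125.921707 now, so the employer offers 125.921707, keeping 114.078293.
Round 1 (the candidate proposes): the employer can get 114.078293 next round, worth 0.83 × 114.078293 = 94.68498319 now; the candidate offers that and keeps 145.31501681.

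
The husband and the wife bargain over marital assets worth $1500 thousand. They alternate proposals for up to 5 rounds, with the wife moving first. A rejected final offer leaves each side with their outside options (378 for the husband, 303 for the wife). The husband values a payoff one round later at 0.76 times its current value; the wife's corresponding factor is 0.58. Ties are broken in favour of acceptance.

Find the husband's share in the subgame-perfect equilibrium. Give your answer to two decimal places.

Round 5 (the wife proposes): the husband gets 378 if talks fail, so the wife offers 378 and keeps 1122.
Round 4 (the husband proposes): the wife can get 1122 next round, worth 0.58 × 1122 = 650.76 now; the husband offers that and keeps 849.24.
Round 3 (the wife proposes): the husband can get 849.24 next round, worth 0.76 × 849.24 = 645.4224 now. The wife offers 645.4224 and keeps 1500 − 645.4224 = 854.5776.
Round 2 (the husband proposes): the wife can get 854.5776 next round, worth 0.58 × 854.5776 = 495.655008 now; the husband offers that and keeps 1004.344992.
Round 1 (the wife proposes): the husband can get 1004.344992 next round, worth 0.76 × 1004.344992 = 763.30219392 now, so the wife offers 763.30219392, keeping 736.69780608.

763.30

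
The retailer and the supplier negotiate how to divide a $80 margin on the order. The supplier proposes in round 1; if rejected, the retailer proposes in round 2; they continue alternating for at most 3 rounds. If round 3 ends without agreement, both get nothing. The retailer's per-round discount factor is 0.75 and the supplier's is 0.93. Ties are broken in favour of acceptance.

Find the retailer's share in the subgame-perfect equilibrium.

4.2

Work backward from the last round.
Round 3 (the supplier proposes): rejection yields 0 for the retailer; the supplier offers 0 and keeps 80.
Round 2 (the retailer proposes): the supplier can get 80 next round, worth 0.93 × 80 = 74.4 now; the retailer offers that and keeps 5.6.
Round 1 (the supplier proposes): the retailer can get 5.6 next round, worth 0.75 × 5.6 = 4.2 now; the supplier offers that and keeps 75.8.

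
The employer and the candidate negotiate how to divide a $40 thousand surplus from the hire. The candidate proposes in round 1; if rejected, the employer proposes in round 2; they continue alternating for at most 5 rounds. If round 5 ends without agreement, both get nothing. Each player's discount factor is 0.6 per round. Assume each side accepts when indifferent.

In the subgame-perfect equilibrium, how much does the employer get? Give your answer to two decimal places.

13.06

Round 5 (the candidate proposes): rejection yields 0 for the employer; the candidate offers 0 and keeps 40.
Round 4 (the employer proposes): the candidate can get 40 next round, worth 0.6 × 40 = 24 now; the employer offers that and keeps 16.
Round 3 (the candidate proposes): the employer can get 16 next round, worth 0.6 × 16 = 9.6 now; the candidate offers that and keeps 30.4.
Round 2 (the employer proposes): the candidate can get 30.4 next round, worth 0.6 × 30.4 = 18.24 now. The employer offers 18.24 and keeps 40 − 18.24 = 21.76.
Round 1 (the candidate proposes): the employer can get 21.76 next round, worth 0.6 × 21.76 = 13.056 now, so the candidate offers 13.056, keeping 26.944.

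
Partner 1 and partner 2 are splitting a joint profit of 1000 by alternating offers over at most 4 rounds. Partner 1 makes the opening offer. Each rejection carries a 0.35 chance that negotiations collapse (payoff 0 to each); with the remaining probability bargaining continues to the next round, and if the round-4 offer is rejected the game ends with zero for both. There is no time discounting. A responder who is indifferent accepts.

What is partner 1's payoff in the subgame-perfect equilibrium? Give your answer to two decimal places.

By backward induction:
Round 4 (partner 2 proposes): rejection yields 0 for partner 1; partner 2 offers 0 and keeps 1000.
Round 3 (partner 1 proposes): rejecting gives partner 2 an expected 0.65 × 1000 = 650; partner 1 offers that and keeps 350.
Round 2 (partner 2 proposes): rejecting gives partner 1 an expected 0.65 × 350 = 227.5, so partner 2 offers 227.5, keeping 772.5.
Round 1 (partner 1 proposes): rejecting gives partner 2 an expected 0.65 × 772.5 = 502.125. Partner 1 offers 502.125 and keeps 1000 − 502.125 = 497.875.

497.88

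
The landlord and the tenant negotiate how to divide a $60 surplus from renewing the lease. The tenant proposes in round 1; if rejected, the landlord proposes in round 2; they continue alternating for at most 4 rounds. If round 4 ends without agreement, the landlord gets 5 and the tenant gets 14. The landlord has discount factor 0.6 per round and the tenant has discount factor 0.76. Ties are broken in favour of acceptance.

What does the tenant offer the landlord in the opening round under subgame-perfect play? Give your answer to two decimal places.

21.23

Round 4 (the landlord proposes): the tenant gets 14 if talks fail, so the landlord offers 14 and keeps 46.
Round 3 (the tenant proposes): the landlord can get 46 next round, worth 0.6 × 46 = 27.6 now. The tenant offers 27.6 and keeps 60 − 27.6 = 32.4.
Round 2 (the landlord proposes): the tenant can get 32.4 next round, worth 0.76 × 32.4 = 24.624 now, so the landlord offers 24.624, keeping 35.376.
Round 1 (the tenant proposes): the landlord can get 35.376 next round, worth 0.6 × 35.376 = 21.2256 now, so the tenant offers 21.2256, keeping 38.7744.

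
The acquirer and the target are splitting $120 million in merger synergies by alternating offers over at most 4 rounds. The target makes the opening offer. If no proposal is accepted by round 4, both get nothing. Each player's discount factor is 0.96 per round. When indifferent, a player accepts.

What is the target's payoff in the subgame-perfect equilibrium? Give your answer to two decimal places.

By backward induction:
Round 4 (the acquirer proposes): rejection yields 0 for the target; the acquirer offers 0 and keeps 120.
Round 3 (the target proposes): the acquirer can get 120 next round, worth 0.96 × 120 = 115.2 now; the target offers that and keeps 4.8.
Round 2 (the acquirer proposes): the target can get 4.8 next round, worth 0.96 × 4.8 = 4.608 now, so the acquirer offers 4.608, keeping 115.392.
Round 1 (the target proposes): the acquirer can get 115.392 next round, worth 0.96 × 115.392 = 110.77632 now, so the target offers 110.77632, keeping 9.22368.

9.22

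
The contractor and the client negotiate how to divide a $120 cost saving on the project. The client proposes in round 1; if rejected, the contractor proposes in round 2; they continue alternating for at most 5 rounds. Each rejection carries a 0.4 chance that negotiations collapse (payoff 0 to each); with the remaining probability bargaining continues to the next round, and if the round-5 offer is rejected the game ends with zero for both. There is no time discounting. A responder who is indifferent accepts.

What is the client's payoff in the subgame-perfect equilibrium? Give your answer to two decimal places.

Round 5 (the client proposes): rejection yields 0 for the contractor; the client offers 0 and keeps 120.
Round 4 (the contractor proposes): rejecting gives the client an expected 0.6 × 120 = 72, so the contractor offers 72, keeping 48.
Round 3 (the client proposes): rejecting gives the contractor an expected 0.6 × 48 = 28.8. The client offers 28.8 and keeps 120 − 28.8 = 91.2.
Round 2 (the contractor proposes): rejecting gives the client an expected 0.6 × 91.2 = 54.72, so the contractor offers 54.72, keeping 65.28.
Round 1 (the client proposes): rejecting gives the contractor an expected 0.6 × 65.28 = 39.168. The client offers 39.168 and keeps 120 − 39.168 = 80.832.

80.83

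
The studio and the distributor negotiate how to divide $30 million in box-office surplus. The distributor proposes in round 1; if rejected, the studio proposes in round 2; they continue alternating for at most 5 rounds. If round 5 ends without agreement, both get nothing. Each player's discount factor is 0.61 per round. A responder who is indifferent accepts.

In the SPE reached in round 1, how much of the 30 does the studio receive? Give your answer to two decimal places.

9.79

Round 5 (the distributor proposes): rejection yields 0 for the studio; the distributor offers 0 and keeps 30.
Round 4 (the studio proposes): the distributor can get 30 next round, worth 0.61 × 30 = 18.3 now. The studio offers 18.3 and keeps 30 − 18.3 = 11.7.
Round 3 (the distributor proposes): the studio can get 11.7 next round, worth 0.61 × 11.7 = 7.137 now, so the distributor offers 7.137, keeping 22.863.
Round 2 (the studio proposes): the distributor can get 22.863 next round, worth 0.61 × 22.863 = 13.94643 now, so the studio offers 13.94643, keeping 16.05357.
Round 1 (the distributor proposes): the studio can get 16.05357 next round, worth 0.61 × 16.05357 = 9.7926777 now. The distributor offers 9.7926777 and keeps 30 − 9.7926777 = 20.2073223.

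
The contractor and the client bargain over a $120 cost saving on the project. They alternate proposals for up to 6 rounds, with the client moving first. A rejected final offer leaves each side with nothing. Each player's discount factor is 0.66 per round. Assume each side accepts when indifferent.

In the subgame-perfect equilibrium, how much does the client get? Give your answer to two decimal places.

66.31

Round 6 (the contractor proposes): the client will accept anything ≥ 0, so the contractor offers 0 and keeps 120.
Round 5 (the client proposes): the contractor can get 120 next round, worth 0.66 × 120 = 79.2 now; the client offers that and keeps 40.8.
Round 4 (the contractor proposes): the client can get 40.8 next round, worth 0.66 × 40.8 = 26.928 now. The contractor offers 26.928 and keeps 120 − 26.928 = 93.072.
Round 3 (the client proposes): the contractor can get 93.072 next round, worth 0.66 × 93.072 = 61.42752 now, so the client offers 61.42752, keeping 58.57248.
Round 2 (the contractor proposes): the client can get 58.57248 next round, worth 0.66 × 58.57248 = 38.6578368 now. The contractor offers 38.6578368 and keeps 120 − 38.6578368 = 81.3421632.
Round 1 (the client proposes): the contractor can get 81.3421632 next round, worth 0.66 × 81.3421632 = 53.685827712 now; the client offers that and keeps 66.314172288.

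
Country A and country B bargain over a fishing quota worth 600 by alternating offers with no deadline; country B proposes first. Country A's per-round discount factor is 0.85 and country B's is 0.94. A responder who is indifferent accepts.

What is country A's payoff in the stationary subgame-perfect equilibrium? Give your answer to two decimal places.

Let x be country B's share when country B proposes and y be country A's share when country A proposes.
Country A accepts iff offered ≥ 0.85·y, so x = 600 − 0.85y. Symmetrically y = 600 − 0.94x.
Substituting: x = 600 − 0.85(600 − 0.94x), giving x(1 − 0.94·0.85) = 600(1 − 0.85).
So x = 600 × 0.15 / 0.201 ≈ 447.7612, and country A receives 600 − x ≈ 152.2388.

152.24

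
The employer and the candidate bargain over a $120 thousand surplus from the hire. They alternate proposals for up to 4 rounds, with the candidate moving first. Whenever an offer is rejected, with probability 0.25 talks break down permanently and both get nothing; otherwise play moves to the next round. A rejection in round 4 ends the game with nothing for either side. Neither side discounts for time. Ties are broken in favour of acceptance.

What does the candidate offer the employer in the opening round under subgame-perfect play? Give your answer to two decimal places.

By backward induction:
Round 4 (the employer proposes): the candidate will accept anything ≥ 0, so the employer offers 0 and keeps 120.
Round 3 (the candidate proposes): rejecting gives the employer an expected 0.75 × 120 = 90; the candidate offers that and keeps 30.
Round 2 (the employer proposes): rejecting gives the candidate an expected 0.75 × 30 = 22.5; the employer offers that and keeps 97.5.
Round 1 (the candidate proposes): rejecting gives the employer an expected 0.75 × 97.5 = 73.125; the candidate offers that and keeps 46.875.

73.13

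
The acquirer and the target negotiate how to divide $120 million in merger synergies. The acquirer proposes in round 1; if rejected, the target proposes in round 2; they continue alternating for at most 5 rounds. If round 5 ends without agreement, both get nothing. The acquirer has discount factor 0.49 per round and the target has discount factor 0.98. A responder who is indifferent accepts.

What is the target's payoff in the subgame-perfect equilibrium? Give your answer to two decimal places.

Solve by backward induction from round 5.
Round 5 (the acquirer proposes): the target will accept anything ≥ 0, so the acquirer offers 0 and keeps 120.
Round 4 (the target proposes): the acquirer can get 120 next round, worth 0.49 × 120 = 58.8 now. The target offers 58.8 and keeps 120 − 58.8 = 61.2.
Round 3 (the acquirer proposes): the target can get 61.2 next round, worth 0.98 × 61.2 = 59.976 now. The acquirer offers 59.976 and keeps 120 − 59.976 = 60.024.
Round 2 (the target proposes): the acquirer can get 60.024 next round, worth 0.49 × 60.024 = 29.41176 now, so the target offers 29.41176, keeping 90.58824.
Round 1 (the acquirer proposes): the target can get 90.58824 next round, worth 0.98 × 90.58824 = 88.7764752 now. The acquirer offers 88.7764752 and keeps 120 − 88.7764752 = 31.2235248.

88.78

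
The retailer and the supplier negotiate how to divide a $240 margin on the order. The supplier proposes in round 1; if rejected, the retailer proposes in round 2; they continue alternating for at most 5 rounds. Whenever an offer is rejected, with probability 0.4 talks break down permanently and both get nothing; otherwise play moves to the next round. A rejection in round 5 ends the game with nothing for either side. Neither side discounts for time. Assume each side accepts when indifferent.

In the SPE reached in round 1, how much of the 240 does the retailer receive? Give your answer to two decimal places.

78.34

By backward induction:
Round 5 (the supplier proposes): rejection yields 0 for the retailer; the supplier offers 0 and keeps 240.
Round 4 (the retailer proposes): rejecting gives the supplier an expected 0.6 × 240 = 144, so the retailer offers 144, keeping 96.
Round 3 (the supplier proposes): rejecting gives the retailer an expected 0.6 × 96 = 57.6; the supplier offers that and keeps 182.4.
Round 2 (the retailer proposes): rejecting gives the supplier an expected 0.6 × 182.4 = 109.44. The retailer offers 109.44 and keeps 240 − 109.44 = 130.56.
Round 1 (the supplier proposes): rejecting gives the retailer an expected 0.6 × 130.56 = 78.336; the supplier offers that and keeps 161.664.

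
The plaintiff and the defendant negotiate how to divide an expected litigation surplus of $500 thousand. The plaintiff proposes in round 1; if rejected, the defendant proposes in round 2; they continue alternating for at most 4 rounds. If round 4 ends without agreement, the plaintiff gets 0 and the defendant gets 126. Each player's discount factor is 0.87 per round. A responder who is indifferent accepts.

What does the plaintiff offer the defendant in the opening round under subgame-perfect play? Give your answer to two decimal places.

385.80

Round 4 (the defendant proposes): the plaintiff will accept anything ≥ 0, so the defendant offers 0 and keeps 500.
Round 3 (the plaintiff proposes): the defendant can get 500 next round, worth 0.87 × 500 = 435 now, so the plaintiff offers 435, keeping 65.
Round 2 (the defendant proposes): the plaintiff can get 65 next round, worth 0.87 × 65 = 56.55 now; the defendant offers that and keeps 443.45.
Round 1 (the plaintiff proposes): the defendant can get 443.45 next round, worth 0.87 × 443.45 = 385.8015 now, so the plaintiff offers 385.8015, keeping 114.1985.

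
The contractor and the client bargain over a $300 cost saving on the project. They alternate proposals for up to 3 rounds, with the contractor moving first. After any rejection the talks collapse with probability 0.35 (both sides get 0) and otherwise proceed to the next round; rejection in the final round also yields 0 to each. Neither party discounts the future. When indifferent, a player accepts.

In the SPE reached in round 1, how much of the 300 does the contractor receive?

231.75

By backward induction:
Round 3 (the contractor proposes): rejection yields 0 for the client; the contractor offers 0 and keeps 300.
Round 2 (the client proposes): rejecting gives the contractor an expected 0.65 × 300 = 195. The client offers 195 and keeps 300 − 195 = 105.
Round 1 (the contractor proposes): rejecting gives the client an expected 0.65 × 105 = 68.25. The contractor offers 68.25 and keeps 300 − 68.25 = 231.75.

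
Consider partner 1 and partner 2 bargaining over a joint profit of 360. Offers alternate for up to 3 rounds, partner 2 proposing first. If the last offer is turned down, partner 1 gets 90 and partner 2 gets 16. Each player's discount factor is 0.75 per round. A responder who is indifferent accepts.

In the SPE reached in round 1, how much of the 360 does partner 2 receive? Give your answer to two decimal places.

Round 3 (partner 2 proposes): partner 1 gets 90 if talks fail, so partner 2 offers 90 and keeps 270.
Round 2 (partner 1 proposes): partner 2 can get 270 next round, worth 0.75 × 270 = 202.5 now. Partner 1 offers 202.5 and keeps 360 − 202.5 = 157.5.
Round 1 (partner 2 proposes): partner 1 can get 157.5 next round, worth 0.75 × 157.5 = 118.125 now. Partner 2 offers 118.125 and keeps 360 − 118.125 = 241.875.

241.88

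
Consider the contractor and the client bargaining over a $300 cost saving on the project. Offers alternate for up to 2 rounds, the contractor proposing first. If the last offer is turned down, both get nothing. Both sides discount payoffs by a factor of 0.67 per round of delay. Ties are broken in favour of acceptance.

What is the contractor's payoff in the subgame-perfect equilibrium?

Round 2 (the client proposes): rejection yields 0 for the contractor; the client offers 0 and keeps 300.
Round 1 (the contractor proposes): the client can get 300 next round, worth 0.67 × 300 = 201 now; the contractor offers that and keeps 99.

99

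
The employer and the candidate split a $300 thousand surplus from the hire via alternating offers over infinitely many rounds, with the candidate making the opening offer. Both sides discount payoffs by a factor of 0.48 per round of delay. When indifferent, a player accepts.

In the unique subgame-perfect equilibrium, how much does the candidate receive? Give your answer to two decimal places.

When the candidate proposes, the employer accepts any offer worth at least 0.48 times what the employer would get by proposing next round; and vice versa.
This gives x = 300 − 0.48y and y = 300 − 0.48x, where x and y are each side's share when it proposes.
Hence (1 − 0.48·0.48)x = 300(1 − 0.48), i.e. 0.7696·x = 156.
x ≈ 202.7027; the employer's share is 300 − x ≈ 97.2973.

202.70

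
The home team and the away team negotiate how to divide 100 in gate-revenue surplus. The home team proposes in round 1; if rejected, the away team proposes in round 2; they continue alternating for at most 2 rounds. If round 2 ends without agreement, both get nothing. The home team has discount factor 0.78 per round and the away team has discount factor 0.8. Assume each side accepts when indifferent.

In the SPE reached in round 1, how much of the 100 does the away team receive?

Solve by backward induction from round 2.
Round 2 (the away team proposes): the home team will accept anything ≥ 0, so the away team offers 0 and keeps 100.
Round 1 (the home team proposes): the away team can get 100 next round, worth 0.8 × 100 = 80 now. The home team offers 80 and keeps 100 − 80 = 20.

80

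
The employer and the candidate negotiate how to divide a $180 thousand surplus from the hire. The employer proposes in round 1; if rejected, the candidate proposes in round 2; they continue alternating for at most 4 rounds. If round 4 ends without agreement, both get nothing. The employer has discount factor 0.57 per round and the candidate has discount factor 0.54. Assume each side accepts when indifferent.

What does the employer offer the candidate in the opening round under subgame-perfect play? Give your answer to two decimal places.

Work backward from the last round.
Round 4 (the candidate proposes): rejection yields 0 for the employer; the candidate offers 0 and keeps 180.
Round 3 (the employer proposes): the candidate can get 180 next round, worth 0.54 × 180 = 97.2 now; the employer offers that and keeps 82.8.
Round 2 (the candidate proposes): the employer can get 82.8 next round, worth 0.57 × 82.8 = 47.196 now; the candidate offers that and keeps 132.804.
Round 1 (the employer proposes): the candidate can get 132.804 next round, worth 0.54 × 132.804 = 71.71416 now. The employer offers 71.71416 and keeps 180 − 71.71416 = 108.28584.

71.71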